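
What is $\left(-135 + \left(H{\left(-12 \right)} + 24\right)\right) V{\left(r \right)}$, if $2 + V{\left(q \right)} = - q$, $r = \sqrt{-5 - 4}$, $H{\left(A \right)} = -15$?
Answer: $252 + 378 i \approx 252.0 + 378.0 i$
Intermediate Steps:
$r = 3 i$ ($r = \sqrt{-9} = 3 i \approx 3.0 i$)
$V{\left(q \right)} = -2 - q$
$\left(-135 + \left(H{\left(-12 \right)} + 24\right)\right) V{\left(r \right)} = \left(-135 + \left(-15 + 24\right)\right) \left(-2 - 3 i\right) = \left(-135 + 9\right) \left(-2 - 3 i\right) = - 126 \left(-2 - 3 i\right) = 252 + 378 i$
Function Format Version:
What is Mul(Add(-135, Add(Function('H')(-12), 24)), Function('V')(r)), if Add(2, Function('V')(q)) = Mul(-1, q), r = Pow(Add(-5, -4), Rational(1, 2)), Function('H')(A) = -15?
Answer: Add(252, Mul(378, I)) ≈ Add(252.00, Mul(378.00, I))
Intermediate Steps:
r = Mul(3, I) (r = Pow(-9, Rational(1, 2)) = Mul(3, I) ≈ Mul(3.0000, I))
Function('V')(q) = Add(-2, Mul(-1, q))
Mul(Add(-135, Add(Function('H')(-12), 24)), Function('V')(r)) = Mul(Add(-135, Add(-15, 24)), Add(-2, Mul(-1, Mul(3, I)))) = Mul(Add(-135, 9), Add(-2, Mul(-3, I))) = Mul(-126, Add(-2, Mul(-3, I))) = Add(252, Mul(378, I))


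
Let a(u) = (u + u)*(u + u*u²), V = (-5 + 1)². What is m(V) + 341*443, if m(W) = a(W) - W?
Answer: 282631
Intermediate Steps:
V = 16 (V = (-4)² = 16)
a(u) = 2*u*(u + u³) (a(u) = (2*u)*(u + u³) = 2*u*(u + u³))
m(W) = -W + 2*W²*(1 + W²) (m(W) = 2*W²*(1 + W²) - W = -W + 2*W²*(1 + W²))
m(V) + 341*443 = 16*(-1 + 2*16*(1 + 16²)) + 341*443 = 16*(-1 + 2*16*(1 + 256)) + 151063 = 16*(-1 + 2*16*257) + 151063 = 16*(-1 + 8224) + 151063 = 16*8223 + 151063 = 131568 + 151063 = 282631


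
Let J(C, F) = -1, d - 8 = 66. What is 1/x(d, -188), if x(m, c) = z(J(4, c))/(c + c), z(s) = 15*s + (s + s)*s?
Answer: 376/13 ≈ 28.923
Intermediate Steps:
d = 74 (d = 8 + 66 = 74)
z(s) = 2*s² + 15*s (z(s) = 15*s + (2*s)*s = 15*s + 2*s² = 2*s² + 15*s)
x(m, c) = -13/(2*c) (x(m, c) = (-(15 + 2*(-1)))/(c + c) = (-(15 - 2))/((2*c)) = (-1*13)*(1/(2*c)) = -13/(2*c))
1/x(d, -188) = 1/(-13/2/(-188)) = 1/(-13/2*(-1/188)) = 1/(13/376) = 376/13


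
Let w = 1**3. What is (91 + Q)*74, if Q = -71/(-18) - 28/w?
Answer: 44585/9 ≈ 4953.9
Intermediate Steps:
w = 1
Q = -433/18 (Q = -71/(-18) - 28/1 = -71*(-1/18) - 28*1 = 71/18 - 28 = -433/18 ≈ -24.056)
(91 + Q)*74 = (91 - 433/18)*74 = (1205/18)*74 = 44585/9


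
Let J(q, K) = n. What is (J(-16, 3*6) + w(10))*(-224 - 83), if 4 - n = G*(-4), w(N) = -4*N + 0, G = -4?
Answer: 15964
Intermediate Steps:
w(N) = -4*N
n = -12 (n = 4 - (-4)*(-4) = 4 - 1*16 = 4 - 16 = -12)
J(q, K) = -12
(J(-16, 3*6) + w(10))*(-224 - 83) = (-12 - 4*10)*(-224 - 83) = (-12 - 40)*(-307) = -52*(-307) = 15964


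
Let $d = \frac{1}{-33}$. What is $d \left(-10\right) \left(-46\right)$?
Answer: $- \frac{460}{33} \approx -13.939$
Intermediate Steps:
$d = - \frac{1}{33} \approx -0.030303$
$d \left(-10\right) \left(-46\right) = \left(- \frac{1}{33}\right) \left(-10\right) \left(-46\right) = \frac{10}{33} \left(-46\right) = - \frac{460}{33}$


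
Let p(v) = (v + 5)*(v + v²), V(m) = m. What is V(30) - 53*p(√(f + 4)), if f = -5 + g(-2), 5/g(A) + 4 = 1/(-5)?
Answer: 5086/7 - 3127*I*√966/441 ≈ 726.57 - 220.38*I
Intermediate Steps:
g(A) = -25/21 (g(A) = 5/(-4 + 1/(-5)) = 5/(-4 - ⅕) = 5/(-21/5) = 5*(-5/21) = -25/21)
f = -130/21 (f = -5 - 25/21 = -130/21 ≈ -6.1905)
p(v) = (5 + v)*(v + v²)
V(30) - 53*p(√(f + 4)) = 30 - 53*√(-130/21 + 4)*(5 + (√(-130/21 + 4))² + 6*√(-130/21 + 4)) = 30 - 53*√(-46/21)*(5 + (√(-46/21))² + 6*√(-46/21)) = 30 - 53*I*√966/21*(5 + (I*√966/21)² + 6*(I*√966/21)) = 30 - 53*I*√966/21*(5 - 46/21 + 2*I*√966/7) = 30 - 53*I*√966/21*(59/21 + 2*I*√966/7) = 30 - 53*I*√966*(59/21 + 2*I*√966/7)/21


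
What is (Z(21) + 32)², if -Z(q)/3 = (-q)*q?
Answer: 1836025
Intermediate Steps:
Z(q) = 3*q² (Z(q) = -3*(-q)*q = -(-3)*q² = 3*q²)
(Z(21) + 32)² = (3*21² + 32)² = (3*441 + 32)² = (1323 + 32)² = 1355² = 1836025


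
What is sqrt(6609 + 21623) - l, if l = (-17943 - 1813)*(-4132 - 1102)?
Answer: -103402904 + 2*sqrt(7058) ≈ -1.0340e+8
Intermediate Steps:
l = 103402904 (l = -19756*(-5234) = 103402904)
sqrt(6609 + 21623) - l = sqrt(6609 + 21623) - 1*103402904 = sqrt(28232) - 103402904 = 2*sqrt(7058) - 103402904 = -103402904 + 2*sqrt(7058)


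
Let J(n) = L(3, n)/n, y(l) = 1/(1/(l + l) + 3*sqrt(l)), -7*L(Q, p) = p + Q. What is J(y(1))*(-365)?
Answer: 8395/14 ≈ 599.64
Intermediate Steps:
L(Q, p) = -Q/7 - p/7 (L(Q, p) = -(p + Q)/7 = -(Q + p)/7 = -Q/7 - p/7)
y(l) = 1/(1/(2*l) + 3*sqrt(l))
J(n) = (-3/7 - n/7)/n (J(n) = (-1/7*3 - n/7)/n = (-3/7 - n/7)/n)
J(y(1))*(-365) = ((-3 - 2/(1 + 6*1**(3/2)))/(7*((2*1/(1 + 6*1**(3/2))))))*(-365) = ((-3 - 2/(1 + 6*1))/(7*((2*1/(1 + 6*1)))))*(-365) = ((-3 - 2/(1 + 6))/(7*((2*1/(1 + 6)))))*(-365) = ((-3 - 2/7)/(7*((2*1/7))))*(-365) = ((-3 - 2/7)/(7*((2*1*(1/7)))))*(-365) = ((-3 - 1*2/7)/(7*(2/7)))*(-365) = ((1/7)*(7/2)*(-3 - 2/7))*(-365) = ((1/7)*(7/2)*(-23/7))*(-365) = -23/14*(-365) = 8395/14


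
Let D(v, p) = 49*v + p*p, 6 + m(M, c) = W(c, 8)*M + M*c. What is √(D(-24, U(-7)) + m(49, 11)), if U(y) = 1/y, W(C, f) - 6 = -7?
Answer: I*√33907/7 ≈ 26.306*I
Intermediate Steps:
W(C, f) = -1 (W(C, f) = 6 - 7 = -1)
m(M, c) = -6 - M + M*c (m(M, c) = -6 + (-M + M*c) = -6 - M + M*c)
D(v, p) = p² + 49*v (D(v, p) = 49*v + p² = p² + 49*v)
√(D(-24, U(-7)) + m(49, 11)) = √(((1/(-7))² + 49*(-24)) + (-6 - 1*49 + 49*11)) = √(((-⅐)² - 1176) + (-6 - 49 + 539)) = √((1/49 - 1176) + 484) = √(-57623/49 + 484) = √(-33907/49) = I*√33907/7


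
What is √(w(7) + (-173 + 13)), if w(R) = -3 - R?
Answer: I*√170 ≈ 13.038*I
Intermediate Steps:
√(w(7) + (-173 + 13)) = √((-3 - 1*7) + (-173 + 13)) = √((-3 - 7) - 160) = √(-10 - 160) = √(-170) = I*√170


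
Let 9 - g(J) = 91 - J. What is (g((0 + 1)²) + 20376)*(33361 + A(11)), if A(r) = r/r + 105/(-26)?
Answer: 17601995565/26 ≈ 6.7700e+8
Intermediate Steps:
A(r) = -79/26 (A(r) = 1 + 105*(-1/26) = 1 - 105/26 = -79/26)
g(J) = -82 + J (g(J) = 9 - (91 - J) = 9 + (-91 + J) = -82 + J)
(g((0 + 1)²) + 20376)*(33361 + A(11)) = ((-82 + (0 + 1)²) + 20376)*(33361 - 79/26) = ((-82 + 1²) + 20376)*(867307/26) = ((-82 + 1) + 20376)*(867307/26) = (-81 + 20376)*(867307/26) = 20295*(867307/26) = 17601995565/26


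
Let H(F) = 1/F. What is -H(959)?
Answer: -1/959 ≈ -0.0010428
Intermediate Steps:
-H(959) = -1/959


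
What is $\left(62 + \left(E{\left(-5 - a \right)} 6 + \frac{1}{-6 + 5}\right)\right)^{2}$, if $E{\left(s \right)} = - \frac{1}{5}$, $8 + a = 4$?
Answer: $\frac{89401}{25} \approx 3576.0$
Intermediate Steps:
$a = -4$ ($a = -8 + 4 = -4$)
$E{\left(s \right)} = - \frac{1}{5}$ ($E{\left(s \right)} = \left(-1\right) \frac{1}{5} = - \frac{1}{5}$)
$\left(62 + \left(E{\left(-5 - a \right)} 6 + \frac{1}{-6 + 5}\right)\right)^{2} = \left(62 + \left(\left(- \frac{1}{5}\right) 6 + \frac{1}{-6 + 5}\right)\right)^{2} = \left(62 - \left(\frac{6}{5} - \frac{1}{-1}\right)\right)^{2} = \left(62 - \frac{11}{5}\right)^{2} = \left(\frac{299}{5}\right)^{2} = \frac{89401}{25}$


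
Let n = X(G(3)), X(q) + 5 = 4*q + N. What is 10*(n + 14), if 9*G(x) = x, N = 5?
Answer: 460/3 ≈ 153.33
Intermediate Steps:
G(x) = x/9
X(q) = 4*q (X(q) = -5 + (4*q + 5) = -5 + (5 + 4*q) = 4*q)
n = 4/3 (n = 4*((⅑)*3) = 4*(⅓) = 4/3 ≈ 1.3333)
10*(n + 14) = 10*(4/3 + 14) = 10*(46/3) = 460/3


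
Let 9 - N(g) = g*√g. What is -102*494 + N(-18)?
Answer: -50379 + 54*I*√2 ≈ -50379.0 + 76.368*I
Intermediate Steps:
N(g) = 9 - g^(3/2) (N(g) = 9 - g*√g = 9 - g^(3/2))
-102*494 + N(-18) = -102*494 + (9 - (-18)^(3/2)) = -50388 + (9 - (-54)*I*√2) = -50388 + (9 + 54*I*√2) = -50379 + 54*I*√2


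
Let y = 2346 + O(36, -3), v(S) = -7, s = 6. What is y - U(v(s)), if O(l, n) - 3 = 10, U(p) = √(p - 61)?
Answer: 2359 - 2*I*√17 ≈ 2359.0 - 8.2462*I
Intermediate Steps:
U(p) = √(-61 + p)
O(l, n) = 13 (O(l, n) = 3 + 10 = 13)
y = 2359 (y = 2346 + 13 = 2359)
y - U(v(s)) = 2359 - √(-61 - 7) = 2359 - √(-68) = 2359 - 2*I*√17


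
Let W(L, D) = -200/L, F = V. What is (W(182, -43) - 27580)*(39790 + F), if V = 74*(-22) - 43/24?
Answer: -41047518725/39 ≈ -1.0525e+9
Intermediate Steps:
V = -39115/24 (V = -1628 - 43*1/24 = -1628 - 43/24 = -39115/24 ≈ -1629.8)
F = -39115/24 ≈ -1629.8
(W(182, -43) - 27580)*(39790 + F) = (-200/182 - 27580)*(39790 - 39115/24) = (-200*1/182 - 27580)*(915845/24) = (-100/91 - 27580)*(915845/24) = -2509880/91*915845/24 = -41047518725/39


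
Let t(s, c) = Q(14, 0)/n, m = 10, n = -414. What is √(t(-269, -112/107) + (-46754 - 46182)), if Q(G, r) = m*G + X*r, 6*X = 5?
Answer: I*√442469906/69 ≈ 304.85*I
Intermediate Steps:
X = ⅚ (X = (⅙)*5 = ⅚ ≈ 0.83333)
Q(G, r) = 10*G + 5*r/6
t(s, c) = -70/207 (t(s, c) = (10*14 + (⅚)*0)/(-414) = (140 + 0)*(-1/414) = 140*(-1/414) = -70/207)
√(t(-269, -112/107) + (-46754 - 46182)) = √(-70/207 + (-46754 - 46182)) = √(-70/207 - 92936) = √(-19237822/207) = I*√442469906/69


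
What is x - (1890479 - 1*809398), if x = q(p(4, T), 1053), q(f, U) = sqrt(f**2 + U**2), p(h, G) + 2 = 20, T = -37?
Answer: -1081081 + 9*sqrt(13693) ≈ -1.0800e+6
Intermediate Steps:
p(h, G) = 18 (p(h, G) = -2 + 20 = 18)
q(f, U) = sqrt(U**2 + f**2)
x = 9*sqrt(13693) (x = sqrt(1053**2 + 18**2) = sqrt(1108809 + 324) = sqrt(1109133) = 9*sqrt(13693) ≈ 1053.2)
x - (1890479 - 1*809398) = 9*sqrt(13693) - (1890479 - 1*809398) = 9*sqrt(13693) - (1890479 - 809398) = 9*sqrt(13693) - 1*1081081 = 9*sqrt(13693) - 1081081 = -1081081 + 9*sqrt(13693)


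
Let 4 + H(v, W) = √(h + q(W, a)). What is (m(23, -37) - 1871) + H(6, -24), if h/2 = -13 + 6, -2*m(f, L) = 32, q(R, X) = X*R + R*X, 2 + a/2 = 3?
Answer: -1891 + I*√110 ≈ -1891.0 + 10.488*I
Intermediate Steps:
a = 2 (a = -4 + 2*3 = -4 + 6 = 2)
q(R, X) = 2*R*X (q(R, X) = R*X + R*X = 2*R*X)
m(f, L) = -16 (m(f, L) = -½*32 = -16)
h = -14 (h = 2*(-13 + 6) = 2*(-7) = -14)
H(v, W) = -4 + √(-14 + 4*W) (H(v, W) = -4 + √(-14 + 2*W*2) = -4 + √(-14 + 4*W))
(m(23, -37) - 1871) + H(6, -24) = (-16 - 1871) + (-4 + √(-14 + 4*(-24))) = -1887 + (-4 + √(-14 - 96)) = -1887 + (-4 + √(-110)) = -1887 + (-4 + I*√110) = -1891 + I*√110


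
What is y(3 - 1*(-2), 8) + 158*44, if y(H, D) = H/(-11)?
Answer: 76467/11 ≈ 6951.5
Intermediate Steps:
y(H, D) = -H/11 (y(H, D) = H*(-1/11) = -H/11)
y(3 - 1*(-2), 8) + 158*44 = -(3 - 1*(-2))/11 + 158*44 = -(3 + 2)/11 + 6952 = -1/11*5 + 6952 = -5/11 + 6952 = 76467/11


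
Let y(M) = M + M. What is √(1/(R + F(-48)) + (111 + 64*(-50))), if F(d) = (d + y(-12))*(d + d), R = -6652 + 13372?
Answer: I*√8969269611/1704 ≈ 55.579*I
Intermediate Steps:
y(M) = 2*M
R = 6720
F(d) = 2*d*(-24 + d) (F(d) = (d + 2*(-12))*(d + d) = (d - 24)*(2*d) = (-24 + d)*(2*d) = 2*d*(-24 + d))
√(1/(R + F(-48)) + (111 + 64*(-50))) = √(1/(6720 + 2*(-48)*(-24 - 48)) + (111 + 64*(-50))) = √(1/(6720 + 2*(-48)*(-72)) + (111 - 3200)) = √(1/(6720 + 6912) - 3089) = √(1/13632 - 3089) = √(-42109247/13632) = I*√8969269611/1704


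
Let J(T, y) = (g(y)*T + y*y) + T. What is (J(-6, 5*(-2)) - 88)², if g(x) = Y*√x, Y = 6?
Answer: -12924 - 432*I*√10 ≈ -12924.0 - 1366.1*I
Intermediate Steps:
g(x) = 6*√x
J(T, y) = T + y² + 6*T*√y (J(T, y) = ((6*√y)*T + y*y) + T = (6*T*√y + y²) + T = (y² + 6*T*√y) + T = T + y² + 6*T*√y)
(J(-6, 5*(-2)) - 88)² = ((-6 + (5*(-2))² + 6*(-6)*√(5*(-2))) - 88)² = ((-6 + (-10)² + 6*(-6)*√(-10)) - 88)² = ((-6 + 100 + 6*(-6)*(I*√10)) - 88)² = ((-6 + 100 - 36*I*√10) - 88)² = ((94 - 36*I*√10) - 88)² = (6 - 36*I*√10)²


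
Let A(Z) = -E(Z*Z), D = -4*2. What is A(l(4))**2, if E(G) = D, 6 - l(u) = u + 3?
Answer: 64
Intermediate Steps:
l(u) = 3 - u (l(u) = 6 - (u + 3) = 6 - (3 + u) = 6 + (-3 - u) = 3 - u)
D = -8
E(G) = -8
A(Z) = 8 (A(Z) = -1*(-8) = 8)
A(l(4))**2 = 8**2 = 64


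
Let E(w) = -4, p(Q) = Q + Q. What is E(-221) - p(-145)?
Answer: 286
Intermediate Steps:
p(Q) = 2*Q
E(-221) - p(-145) = -4 - 2*(-145) = -4 - 1*(-290) = -4 + 290 = 286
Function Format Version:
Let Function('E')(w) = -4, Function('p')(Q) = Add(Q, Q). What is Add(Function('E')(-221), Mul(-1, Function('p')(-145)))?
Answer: 286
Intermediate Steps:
Function('p')(Q) = Mul(2, Q)
Add(Function('E')(-221), Mul(-1, Function('p')(-145))) = Add(-4, Mul(-1, Mul(2, -145))) = Add(-4, Mul(-1, -290)) = Add(-4, 290) = 286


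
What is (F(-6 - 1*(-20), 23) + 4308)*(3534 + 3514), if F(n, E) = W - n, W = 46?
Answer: 30588320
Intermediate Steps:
F(n, E) = 46 - n
(F(-6 - 1*(-20), 23) + 4308)*(3534 + 3514) = ((46 - (-6 - 1*(-20))) + 4308)*(3534 + 3514) = ((46 - (-6 + 20)) + 4308)*7048 = ((46 - 1*14) + 4308)*7048 = ((46 - 14) + 4308)*7048 = (32 + 4308)*7048 = 4340*7048 = 30588320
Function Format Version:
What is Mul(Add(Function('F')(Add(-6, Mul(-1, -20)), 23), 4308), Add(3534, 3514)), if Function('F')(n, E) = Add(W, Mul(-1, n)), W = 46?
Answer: 30588320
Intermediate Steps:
Function('F')(n, E) = Add(46, Mul(-1, n))
Mul(Add(Function('F')(Add(-6, Mul(-1, -20)), 23), 4308), Add(3534, 3514)) = Mul(Add(Add(46, Mul(-1, Add(-6, Mul(-1, -20)))), 4308), Add(3534, 3514)) = Mul(Add(Add(46, Mul(-1, Add(-6, 20))), 4308), 7048) = Mul(Add(Add(46, Mul(-1, 14)), 4308), 7048) = Mul(Add(Add(46, -14), 4308), 7048) = Mul(Add(32, 4308), 7048) = Mul(4340, 7048) = 30588320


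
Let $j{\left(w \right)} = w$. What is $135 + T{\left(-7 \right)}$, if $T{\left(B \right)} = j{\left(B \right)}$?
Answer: $128$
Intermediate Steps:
$T{\left(B \right)} = B$
$135 + T{\left(-7 \right)} = 135 - 7 = 128$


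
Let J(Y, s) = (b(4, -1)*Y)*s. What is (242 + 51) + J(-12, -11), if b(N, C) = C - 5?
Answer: -499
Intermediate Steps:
b(N, C) = -5 + C
J(Y, s) = -6*Y*s (J(Y, s) = ((-5 - 1)*Y)*s = (-6*Y)*s = -6*Y*s)
(242 + 51) + J(-12, -11) = (242 + 51) - 6*(-12)*(-11) = 293 - 792 = -499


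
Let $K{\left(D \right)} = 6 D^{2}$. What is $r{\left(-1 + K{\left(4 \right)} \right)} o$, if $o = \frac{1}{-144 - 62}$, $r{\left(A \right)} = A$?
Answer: $- \frac{95}{206} \approx -0.46116$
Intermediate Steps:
$o = - \frac{1}{206}$ ($o = \frac{1}{-206} = - \frac{1}{206} \approx -0.0048544$)
$r{\left(-1 + K{\left(4 \right)} \right)} o = \left(-1 + 6 \cdot 4^{2}\right) \left(- \frac{1}{206}\right) = \left(-1 + 6 \cdot 16\right) \left(- \frac{1}{206}\right) = \left(-1 + 96\right) \left(- \frac{1}{206}\right) = 95 \left(- \frac{1}{206}\right) = - \frac{95}{206}$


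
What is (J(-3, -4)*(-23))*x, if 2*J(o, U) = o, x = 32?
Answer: 1104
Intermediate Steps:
J(o, U) = o/2
(J(-3, -4)*(-23))*x = (((½)*(-3))*(-23))*32 = -3/2*(-23)*32 = (69/2)*32 = 1104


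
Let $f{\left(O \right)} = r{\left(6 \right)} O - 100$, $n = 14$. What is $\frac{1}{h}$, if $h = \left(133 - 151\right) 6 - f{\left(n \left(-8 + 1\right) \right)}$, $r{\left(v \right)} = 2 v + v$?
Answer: $\frac{1}{1756} \approx 0.00056948$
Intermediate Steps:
$r{\left(v \right)} = 3 v$
$f{\left(O \right)} = -100 + 18 O$ ($f{\left(O \right)} = 3 \cdot 6 O - 100 = 18 O - 100 = -100 + 18 O$)
$h = 1756$ ($h = \left(133 - 151\right) 6 - \left(-100 + 18 \cdot 14 \left(-8 + 1\right)\right) = \left(-18\right) 6 - \left(-100 + 18 \cdot 14 \left(-7\right)\right) = -108 - \left(-100 + 18 \left(-98\right)\right) = -108 - \left(-100 - 1764\right) = -108 - -1864 = -108 + 1864 = 1756$)
$\frac{1}{h} = \frac{1}{1756}$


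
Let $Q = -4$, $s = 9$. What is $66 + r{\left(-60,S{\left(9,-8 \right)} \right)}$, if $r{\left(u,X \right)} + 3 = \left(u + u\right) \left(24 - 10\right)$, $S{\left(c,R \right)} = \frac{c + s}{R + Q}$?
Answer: $-1617$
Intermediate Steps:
$S{\left(c,R \right)} = \frac{9 + c}{-4 + R}$ ($S{\left(c,R \right)} = \frac{c + 9}{R - 4} = \frac{9 + c}{-4 + R}$)
$r{\left(u,X \right)} = -3 + 28 u$ ($r{\left(u,X \right)} = -3 + \left(u + u\right) \left(24 - 10\right) = -3 + 2 u 14 = -3 + 28 u$)
$66 + r{\left(-60,S{\left(9,-8 \right)} \right)} = 66 + \left(-3 + 28 \left(-60\right)\right) = 66 - 1683 = -1617$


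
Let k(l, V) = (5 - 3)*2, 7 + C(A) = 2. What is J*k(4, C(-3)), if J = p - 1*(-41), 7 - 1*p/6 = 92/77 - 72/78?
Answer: 325804/1001 ≈ 325.48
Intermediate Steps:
C(A) = -5 (C(A) = -7 + 2 = -5)
p = 40410/1001 (p = 42 - 6*(92/77 - 72/78) = 42 - 6*(92*(1/77) - 72*1/78) = 42 - 6*(92/77 - 12/13) = 42 - 6*272/1001 = 42 - 1632/1001 = 40410/1001 ≈ 40.370)
k(l, V) = 4 (k(l, V) = 2*2 = 4)
J = 81451/1001 (J = 40410/1001 - 1*(-41) = 40410/1001 + 41 = 81451/1001 ≈ 81.370)
J*k(4, C(-3)) = (81451/1001)*4 = 325804/1001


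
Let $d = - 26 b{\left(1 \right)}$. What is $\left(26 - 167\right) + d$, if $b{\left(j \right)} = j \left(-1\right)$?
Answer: $-115$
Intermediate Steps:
$b{\left(j \right)} = - j$
$d = 26$ ($d = - 26 \left(\left(-1\right) 1\right) = \left(-26\right) \left(-1\right) = 26$)
$\left(26 - 167\right) + d = \left(26 - 167\right) + 26 = -141 + 26 = -115$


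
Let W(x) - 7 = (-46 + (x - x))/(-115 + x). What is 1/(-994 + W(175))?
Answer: -30/29633 ≈ -0.0010124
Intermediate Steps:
W(x) = 7 - 46/(-115 + x) (W(x) = 7 + (-46 + (x - x))/(-115 + x) = 7 + (-46 + 0)/(-115 + x) = 7 - 46/(-115 + x))
1/(-994 + W(175)) = 1/(-994 + (-851 + 7*175)/(-115 + 175)) = 1/(-994 + (-851 + 1225)/60) = 1/(-994 + (1/60)*374) = 1/(-994 + 187/30) = 1/(-29633/30) = -30/29633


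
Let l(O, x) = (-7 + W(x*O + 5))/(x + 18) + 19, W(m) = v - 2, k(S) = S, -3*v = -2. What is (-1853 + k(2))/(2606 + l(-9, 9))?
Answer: -149931/212600 ≈ -0.70523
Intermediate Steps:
v = ⅔ (v = -⅓*(-2) = ⅔ ≈ 0.66667)
W(m) = -4/3 (W(m) = ⅔ - 2 = -4/3)
l(O, x) = 19 - 25/(3*(18 + x)) (l(O, x) = (-7 - 4/3)/(x + 18) + 19 = -25/(3*(18 + x)) + 19 = 19 - 25/(3*(18 + x)))
(-1853 + k(2))/(2606 + l(-9, 9)) = (-1853 + 2)/(2606 + (1001 + 57*9)/(3*(18 + 9))) = -1851/(2606 + (⅓)*(1001 + 513)/27) = -1851/(2606 + (⅓)*(1/27)*1514) = -1851/(2606 + 1514/81) = -1851/212600/81 = -1851*81/212600 = -149931/212600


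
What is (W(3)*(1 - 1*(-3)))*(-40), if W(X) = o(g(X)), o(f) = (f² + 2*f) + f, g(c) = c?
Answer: -2880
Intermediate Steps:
o(f) = f² + 3*f
W(X) = X*(3 + X)
(W(3)*(1 - 1*(-3)))*(-40) = ((3*(3 + 3))*(1 - 1*(-3)))*(-40) = ((3*6)*(1 + 3))*(-40) = (18*4)*(-40) = 72*(-40) = -2880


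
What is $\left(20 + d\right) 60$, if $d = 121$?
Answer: $8460$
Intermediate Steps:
$\left(20 + d\right) 60 = \left(20 + 121\right) 60 = 141 \cdot 60 = 8460$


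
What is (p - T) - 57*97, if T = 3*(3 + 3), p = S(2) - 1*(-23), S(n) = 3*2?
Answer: -5518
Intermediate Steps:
S(n) = 6
p = 29 (p = 6 - 1*(-23) = 6 + 23 = 29)
T = 18 (T = 3*6 = 18)
(p - T) - 57*97 = (29 - 1*18) - 57*97 = (29 - 18) - 5529 = 11 - 5529 = -5518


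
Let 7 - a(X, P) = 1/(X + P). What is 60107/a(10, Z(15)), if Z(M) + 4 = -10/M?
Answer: 961712/109 ≈ 8823.0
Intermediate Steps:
Z(M) = -4 - 10/M
a(X, P) = 7 - 1/(P + X) (a(X, P) = 7 - 1/(X + P) = 7 - 1/(P + X))
60107/a(10, Z(15)) = 60107/(((-1 + 7*(-4 - 10/15) + 7*10)/((-4 - 10/15) + 10))) = 60107/(((-1 + 7*(-4 - 10*1/15) + 70)/((-4 - 10*1/15) + 10))) = 60107/(((-1 + 7*(-4 - ⅔) + 70)/((-4 - ⅔) + 10))) = 60107/(((-1 + 7*(-14/3) + 70)/(-14/3 + 10))) = 60107/(((-1 - 98/3 + 70)/(16/3))) = 60107/(((3/16)*(109/3))) = 60107/(109/16) = 60107*(16/109) = 961712/109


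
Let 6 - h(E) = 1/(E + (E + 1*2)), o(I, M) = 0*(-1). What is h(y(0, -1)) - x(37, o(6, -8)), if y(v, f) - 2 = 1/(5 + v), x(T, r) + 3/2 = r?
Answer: 235/32 ≈ 7.3438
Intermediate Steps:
o(I, M) = 0
x(T, r) = -3/2 + r
y(v, f) = 2 + 1/(5 + v)
h(E) = 6 - 1/(2 + 2*E) (h(E) = 6 - 1/(E + (E + 1*2)) = 6 - 1/(E + (E + 2)) = 6 - 1/(E + (2 + E)) = 6 - 1/(2 + 2*E))
h(y(0, -1)) - x(37, o(6, -8)) = (11 + 12*((11 + 2*0)/(5 + 0)))/(2*(1 + (11 + 2*0)/(5 + 0))) - (-3/2 + 0) = (11 + 12*((11 + 0)/5))/(2*(1 + (11 + 0)/5)) - 1*(-3/2) = (11 + 12*((⅕)*11))/(2*(1 + (⅕)*11)) + 3/2 = (11 + 12*(11/5))/(2*(1 + 11/5)) + 3/2 = (11 + 132/5)/(2*(16/5)) + 3/2 = (½)*(5/16)*(187/5) + 3/2 = 187/32 + 3/2 = 235/32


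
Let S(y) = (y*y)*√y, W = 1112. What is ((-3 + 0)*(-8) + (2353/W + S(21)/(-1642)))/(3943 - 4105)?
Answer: -29041/180144 + 49*√21/29556 ≈ -0.15361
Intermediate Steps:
S(y) = y^(5/2) (S(y) = y²*√y = y^(5/2))
((-3 + 0)*(-8) + (2353/W + S(21)/(-1642)))/(3943 - 4105) = ((-3 + 0)*(-8) + (2353/1112 + 21^(5/2)/(-1642)))/(3943 - 4105) = (-3*(-8) + (2353*(1/1112) + (441*√21)*(-1/1642)))/(-162) = (24 + (2353/1112 - 441*√21/1642))*(-1/162) = (29041/1112 - 441*√21/1642)*(-1/162) = -29041/180144 + 49*√21/29556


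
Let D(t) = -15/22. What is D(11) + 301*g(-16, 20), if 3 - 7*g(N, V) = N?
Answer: 17959/22 ≈ 816.32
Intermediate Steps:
g(N, V) = 3/7 - N/7
D(t) = -15/22 (D(t) = -15*1/22 = -15/22)
D(11) + 301*g(-16, 20) = -15/22 + 301*(3/7 - ⅐*(-16)) = -15/22 + 301*(3/7 + 16/7) = -15/22 + 301*(19/7) = -15/22 + 817 = 17959/22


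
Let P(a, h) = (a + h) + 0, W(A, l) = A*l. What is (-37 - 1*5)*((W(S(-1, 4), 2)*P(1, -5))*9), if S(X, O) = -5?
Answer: -15120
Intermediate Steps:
P(a, h) = a + h
(-37 - 1*5)*((W(S(-1, 4), 2)*P(1, -5))*9) = (-37 - 1*5)*(((-5*2)*(1 - 5))*9) = (-37 - 5)*(-10*(-4)*9) = -1680*9 = -42*360 = -15120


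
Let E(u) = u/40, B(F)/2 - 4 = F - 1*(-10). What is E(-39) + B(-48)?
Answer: -2759/40 ≈ -68.975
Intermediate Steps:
B(F) = 28 + 2*F (B(F) = 8 + 2*(F - 1*(-10)) = 8 + 2*(F + 10) = 8 + 2*(10 + F) = 8 + (20 + 2*F) = 28 + 2*F)
E(u) = u/40 (E(u) = u*(1/40) = u/40)
E(-39) + B(-48) = (1/40)*(-39) + (28 + 2*(-48)) = -39/40 + (28 - 96) = -39/40 - 68 = -2759/40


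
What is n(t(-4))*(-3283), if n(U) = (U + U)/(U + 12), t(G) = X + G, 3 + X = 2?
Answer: 4690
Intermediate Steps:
X = -1 (X = -3 + 2 = -1)
t(G) = -1 + G
n(U) = 2*U/(12 + U) (n(U) = (2*U)/(12 + U) = 2*U/(12 + U))
n(t(-4))*(-3283) = (2*(-1 - 4)/(12 + (-1 - 4)))*(-3283) = (2*(-5)/(12 - 5))*(-3283) = (2*(-5)/7)*(-3283) = (2*(-5)*(⅐))*(-3283) = -10/7*(-3283) = 4690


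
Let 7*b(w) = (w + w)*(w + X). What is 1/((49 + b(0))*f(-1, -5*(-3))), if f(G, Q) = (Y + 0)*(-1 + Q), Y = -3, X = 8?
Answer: -1/2058 ≈ -0.00048591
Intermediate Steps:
b(w) = 2*w*(8 + w)/7 (b(w) = ((w + w)*(w + 8))/7 = ((2*w)*(8 + w))/7 = (2*w*(8 + w))/7 = 2*w*(8 + w)/7)
f(G, Q) = 3 - 3*Q (f(G, Q) = (-3 + 0)*(-1 + Q) = -3*(-1 + Q) = 3 - 3*Q)
1/((49 + b(0))*f(-1, -5*(-3))) = 1/((49 + (2/7)*0*(8 + 0))*(3 - (-15)*(-3))) = 1/((49 + (2/7)*0*8)*(3 - 3*15)) = 1/((49 + 0)*(3 - 45)) = 1/(49*(-42)) = 1/(-2058) = -1/2058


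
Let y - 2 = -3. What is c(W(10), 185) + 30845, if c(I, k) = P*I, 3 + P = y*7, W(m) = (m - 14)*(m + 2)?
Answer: 31325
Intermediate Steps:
y = -1 (y = 2 - 3 = -1)
W(m) = (-14 + m)*(2 + m)
P = -10 (P = -3 - 1*7 = -3 - 7 = -10)
c(I, k) = -10*I
c(W(10), 185) + 30845 = -10*(-28 + 10**2 - 12*10) + 30845 = -10*(-28 + 100 - 120) + 30845 = -10*(-48) + 30845 = 480 + 30845 = 31325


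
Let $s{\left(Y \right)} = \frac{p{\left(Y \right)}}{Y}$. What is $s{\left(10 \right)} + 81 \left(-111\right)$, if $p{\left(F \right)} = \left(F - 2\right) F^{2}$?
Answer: $-8911$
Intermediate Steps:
$p{\left(F \right)} = F^{2} \left(-2 + F\right)$ ($p{\left(F \right)} = \left(F - 2\right) F^{2} = \left(-2 + F\right) F^{2} = F^{2} \left(-2 + F\right)$)
$s{\left(Y \right)} = Y \left(-2 + Y\right)$ ($s{\left(Y \right)} = \frac{Y^{2} \left(-2 + Y\right)}{Y} = Y \left(-2 + Y\right)$)
$s{\left(10 \right)} + 81 \left(-111\right) = 10 \left(-2 + 10\right) + 81 \left(-111\right) = 10 \cdot 8 - 8991 = 80 - 8991 = -8911$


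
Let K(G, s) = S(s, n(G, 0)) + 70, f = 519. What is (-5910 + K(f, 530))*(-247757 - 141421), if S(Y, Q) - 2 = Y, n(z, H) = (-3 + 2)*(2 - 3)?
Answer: 2065756824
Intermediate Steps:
n(z, H) = 1 (n(z, H) = -1*(-1) = 1)
S(Y, Q) = 2 + Y
K(G, s) = 72 + s (K(G, s) = (2 + s) + 70 = 72 + s)
(-5910 + K(f, 530))*(-247757 - 141421) = (-5910 + (72 + 530))*(-247757 - 141421) = (-5910 + 602)*(-389178) = -5308*(-389178) = 2065756824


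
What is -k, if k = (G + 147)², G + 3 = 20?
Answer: -26896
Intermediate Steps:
G = 17 (G = -3 + 20 = 17)
k = 26896 (k = (17 + 147)² = 164² = 26896)
-k = -1*26896 = -26896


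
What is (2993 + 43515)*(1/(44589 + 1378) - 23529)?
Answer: -50301078163336/45967 ≈ -1.0943e+9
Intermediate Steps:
(2993 + 43515)*(1/(44589 + 1378) - 23529) = 46508*(1/45967 - 23529) = 46508*(-1081557542/45967) = -50301078163336/45967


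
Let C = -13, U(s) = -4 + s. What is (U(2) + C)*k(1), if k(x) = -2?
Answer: 30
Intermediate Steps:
(U(2) + C)*k(1) = ((-4 + 2) - 13)*(-2) = (-2 - 13)*(-2) = -15*(-2) = 30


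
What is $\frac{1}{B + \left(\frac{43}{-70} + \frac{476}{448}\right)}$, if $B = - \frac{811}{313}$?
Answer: $- \frac{175280}{375597} \approx -0.46667$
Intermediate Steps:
$B = - \frac{811}{313}$ ($B = \left(-811\right) \frac{1}{313} = - \frac{811}{313} \approx -2.5911$)
$\frac{1}{B + \left(\frac{43}{-70} + \frac{476}{448}\right)} = \frac{1}{- \frac{811}{313} + \left(\frac{43}{-70} + \frac{476}{448}\right)} = \frac{1}{- \frac{811}{313} + \left(43 \left(- \frac{1}{70}\right) + 476 \cdot \frac{1}{448}\right)} = \frac{1}{- \frac{811}{313} + \left(- \frac{43}{70} + \frac{17}{16}\right)} = \frac{1}{- \frac{811}{313} + \frac{251}{560}} = \frac{1}{- \frac{375597}{175280}} = - \frac{175280}{375597}$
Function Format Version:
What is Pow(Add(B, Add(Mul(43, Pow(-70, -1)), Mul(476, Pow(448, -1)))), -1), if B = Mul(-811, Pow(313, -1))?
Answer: Rational(-175280, 375597) ≈ -0.46667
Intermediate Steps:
B = Rational(-811, 313) (B = Mul(-811, Rational(1, 313)) = Rational(-811, 313) ≈ -2.5911)
Pow(Add(B, Add(Mul(43, Pow(-70, -1)), Mul(476, Pow(448, -1)))), -1) = Pow(Add(Rational(-811, 313), Add(Mul(43, Pow(-70, -1)), Mul(476, Pow(448, -1)))), -1) = Pow(Add(Rational(-811, 313), Add(Mul(43, Rational(-1, 70)), Mul(476, Rational(1, 448)))), -1) = Pow(Add(Rational(-811, 313), Add(Rational(-43, 70), Rational(17, 16))), -1) = Pow(Add(Rational(-811, 313), Rational(251, 560)), -1) = Pow(Rational(-375597, 175280), -1) = Rational(-175280, 375597)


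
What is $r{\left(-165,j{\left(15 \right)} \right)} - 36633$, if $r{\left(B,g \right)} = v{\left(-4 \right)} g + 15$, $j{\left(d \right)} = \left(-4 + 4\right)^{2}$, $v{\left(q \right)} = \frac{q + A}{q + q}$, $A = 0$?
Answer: $-36618$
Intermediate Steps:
$v{\left(q \right)} = \frac{1}{2}$ ($v{\left(q \right)} = \frac{q + 0}{q + q} = \frac{q}{2 q} = q \frac{1}{2 q} = \frac{1}{2}$)
$j{\left(d \right)} = 0$ ($j{\left(d \right)} = 0^{2} = 0$)
$r{\left(B,g \right)} = 15 + \frac{g}{2}$ ($r{\left(B,g \right)} = \frac{g}{2} + 15 = 15 + \frac{g}{2}$)
$r{\left(-165,j{\left(15 \right)} \right)} - 36633 = \left(15 + \frac{1}{2} \cdot 0\right) - 36633 = \left(15 + 0\right) - 36633 = 15 - 36633 = -36618$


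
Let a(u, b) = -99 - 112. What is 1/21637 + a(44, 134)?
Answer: -4565406/21637 ≈ -211.00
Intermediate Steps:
a(u, b) = -211
1/21637 + a(44, 134) = 1/21637 - 211 = -4565406/21637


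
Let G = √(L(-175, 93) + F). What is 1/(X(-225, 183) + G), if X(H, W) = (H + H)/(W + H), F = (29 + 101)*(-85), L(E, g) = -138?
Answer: 525/553837 - 98*I*√2797/553837 ≈ 0.00094793 - 0.0093582*I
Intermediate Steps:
F = -11050 (F = 130*(-85) = -11050)
X(H, W) = 2*H/(H + W) (X(H, W) = (2*H)/(H + W) = 2*H/(H + W))
G = 2*I*√2797 (G = √(-138 - 11050) = √(-11188) = 2*I*√2797 ≈ 105.77*I)
1/(X(-225, 183) + G) = 1/(2*(-225)/(-225 + 183) + 2*I*√2797) = 1/(2*(-225)/(-42) + 2*I*√2797) = 1/(2*(-225)*(-1/42) + 2*I*√2797) = 1/(75/7 + 2*I*√2797)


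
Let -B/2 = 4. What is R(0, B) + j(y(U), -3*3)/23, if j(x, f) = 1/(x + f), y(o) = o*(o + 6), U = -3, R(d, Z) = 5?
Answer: 2069/414 ≈ 4.9976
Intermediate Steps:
B = -8 (B = -2*4 = -8)
y(o) = o*(6 + o)
j(x, f) = 1/(f + x)
R(0, B) + j(y(U), -3*3)/23 = 5 + 1/(23*(-3*3 - 3*(6 - 3))) = 5 + 1/(23*(-9 - 3*3)) = 5 + 1/(23*(-9 - 9)) = 5 + (1/23)/(-18) = 5 + (1/23)*(-1/18) = 5 - 1/414 = 2069/414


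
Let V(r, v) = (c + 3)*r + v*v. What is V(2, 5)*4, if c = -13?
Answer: 20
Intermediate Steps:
V(r, v) = v² - 10*r (V(r, v) = (-13 + 3)*r + v*v = -10*r + v² = v² - 10*r)
V(2, 5)*4 = (5² - 10*2)*4 = (25 - 20)*4 = 5*4 = 20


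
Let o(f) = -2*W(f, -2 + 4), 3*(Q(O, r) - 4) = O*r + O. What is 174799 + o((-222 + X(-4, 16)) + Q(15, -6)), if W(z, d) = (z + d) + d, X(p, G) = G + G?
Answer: 175213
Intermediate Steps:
X(p, G) = 2*G
Q(O, r) = 4 + O/3 + O*r/3 (Q(O, r) = 4 + (O*r + O)/3 = 4 + (O + O*r)/3 = 4 + (O/3 + O*r/3) = 4 + O/3 + O*r/3)
W(z, d) = z + 2*d (W(z, d) = (d + z) + d = z + 2*d)
o(f) = -8 - 2*f (o(f) = -2*(f + 2*(-2 + 4)) = -2*(f + 2*2) = -2*(f + 4) = -2*(4 + f) = -8 - 2*f)
174799 + o((-222 + X(-4, 16)) + Q(15, -6)) = 174799 + (-8 - 2*((-222 + 2*16) + (4 + (⅓)*15 + (⅓)*15*(-6)))) = 174799 + (-8 - 2*((-222 + 32) + (4 + 5 - 30))) = 174799 + (-8 - 2*(-190 - 21)) = 174799 + (-8 - 2*(-211)) = 174799 + (-8 + 422) = 174799 + 414 = 175213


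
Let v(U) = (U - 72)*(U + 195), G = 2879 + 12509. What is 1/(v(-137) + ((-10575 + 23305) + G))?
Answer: 1/15996 ≈ 6.2516e-5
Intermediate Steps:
G = 15388
v(U) = (-72 + U)*(195 + U)
1/(v(-137) + ((-10575 + 23305) + G)) = 1/((-14040 + (-137)**2 + 123*(-137)) + ((-10575 + 23305) + 15388)) = 1/((-14040 + 18769 - 16851) + (12730 + 15388)) = 1/(-12122 + 28118) = 1/15996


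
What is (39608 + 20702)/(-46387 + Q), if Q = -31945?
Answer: -30155/39166 ≈ -0.76993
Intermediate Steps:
(39608 + 20702)/(-46387 + Q) = (39608 + 20702)/(-46387 - 31945) = 60310/(-78332) = 60310*(-1/78332) = -30155/39166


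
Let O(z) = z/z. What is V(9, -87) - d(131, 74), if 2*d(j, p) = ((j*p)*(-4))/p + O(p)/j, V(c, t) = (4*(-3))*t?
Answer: 342171/262 ≈ 1306.0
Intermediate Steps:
O(z) = 1
V(c, t) = -12*t
d(j, p) = 1/(2*j) - 2*j (d(j, p) = (((j*p)*(-4))/p + 1/j)/2 = ((-4*j*p)/p + 1/j)/2 = (-4*j + 1/j)/2 = (1/j - 4*j)/2 = 1/(2*j) - 2*j)
V(9, -87) - d(131, 74) = -12*(-87) - ((½)/131 - 2*131) = 1044 - ((½)*(1/131) - 262) = 1044 - (1/262 - 262) = 1044 - 1*(-68643/262) = 1044 + 68643/262 = 342171/262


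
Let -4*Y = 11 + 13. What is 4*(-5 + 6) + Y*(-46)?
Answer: 280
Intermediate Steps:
Y = -6 (Y = -(11 + 13)/4 = -¼*24 = -6)
4*(-5 + 6) + Y*(-46) = 4*(-5 + 6) - 6*(-46) = 4*1 + 276 = 4 + 276 = 280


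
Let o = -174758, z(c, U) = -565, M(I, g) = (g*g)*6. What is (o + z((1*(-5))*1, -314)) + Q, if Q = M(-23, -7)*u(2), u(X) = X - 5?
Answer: -176205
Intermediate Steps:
M(I, g) = 6*g² (M(I, g) = g²*6 = 6*g²)
u(X) = -5 + X
Q = -882 (Q = (6*(-7)²)*(-5 + 2) = (6*49)*(-3) = 294*(-3) = -882)
(o + z((1*(-5))*1, -314)) + Q = (-174758 - 565) - 882 = -175323 - 882 = -176205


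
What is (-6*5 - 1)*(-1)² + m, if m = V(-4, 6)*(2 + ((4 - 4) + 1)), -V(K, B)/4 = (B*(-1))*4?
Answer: 257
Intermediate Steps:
V(K, B) = 16*B (V(K, B) = -4*B*(-1)*4 = -4*(-B)*4 = -(-16)*B = 16*B)
m = 288 (m = (16*6)*(2 + ((4 - 4) + 1)) = 96*(2 + (0 + 1)) = 96*(2 + 1) = 96*3 = 288)
(-6*5 - 1)*(-1)² + m = (-6*5 - 1)*(-1)² + 288 = (-30 - 1)*1 + 288 = -31*1 + 288 = -31 + 288 = 257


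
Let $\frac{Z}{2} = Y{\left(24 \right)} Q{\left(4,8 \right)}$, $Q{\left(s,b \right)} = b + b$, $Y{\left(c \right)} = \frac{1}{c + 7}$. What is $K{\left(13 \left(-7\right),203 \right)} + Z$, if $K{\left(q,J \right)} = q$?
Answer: $- \frac{2789}{31} \approx -89.968$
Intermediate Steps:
$Y{\left(c \right)} = \frac{1}{7 + c}$
$Q{\left(s,b \right)} = 2 b$
$Z = \frac{32}{31}$ ($Z = 2 \frac{2 \cdot 8}{7 + 24} = 2 \cdot \frac{1}{31} \cdot 16 = 2 \cdot \frac{16}{31} = \frac{32}{31} \approx 1.0323$)
$K{\left(13 \left(-7\right),203 \right)} + Z = 13 \left(-7\right) + \frac{32}{31} = -91 + \frac{32}{31} = - \frac{2789}{31}$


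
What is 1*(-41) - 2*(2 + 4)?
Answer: -53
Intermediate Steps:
1*(-41) - 2*(2 + 4) = -41 - 2*6 = -41 - 12 = -53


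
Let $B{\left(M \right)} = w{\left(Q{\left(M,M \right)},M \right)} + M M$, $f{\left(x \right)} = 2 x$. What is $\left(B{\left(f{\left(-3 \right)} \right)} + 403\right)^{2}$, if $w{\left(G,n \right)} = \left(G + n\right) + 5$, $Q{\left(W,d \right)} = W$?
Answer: $186624$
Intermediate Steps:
$w{\left(G,n \right)} = 5 + G + n$
$B{\left(M \right)} = 5 + M^{2} + 2 M$ ($B{\left(M \right)} = \left(5 + M + M\right) + M M = \left(5 + 2 M\right) + M^{2} = 5 + M^{2} + 2 M$)
$\left(B{\left(f{\left(-3 \right)} \right)} + 403\right)^{2} = \left(\left(5 + \left(2 \left(-3\right)\right)^{2} + 2 \cdot 2 \left(-3\right)\right) + 403\right)^{2} = \left(\left(5 + \left(-6\right)^{2} + 2 \left(-6\right)\right) + 403\right)^{2} = \left(\left(5 + 36 - 12\right) + 403\right)^{2} = \left(29 + 403\right)^{2} = 432^{2} = 186624$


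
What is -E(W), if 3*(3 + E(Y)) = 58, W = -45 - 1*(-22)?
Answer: -49/3 ≈ -16.333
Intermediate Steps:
W = -23 (W = -45 + 22 = -23)
E(Y) = 49/3 (E(Y) = -3 + (1/3)*58 = -3 + 58/3 = 49/3)
-E(W) = -1*49/3 = -49/3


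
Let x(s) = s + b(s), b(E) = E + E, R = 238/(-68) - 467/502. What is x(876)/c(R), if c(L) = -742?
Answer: -1314/371 ≈ -3.5418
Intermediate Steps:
R = -1112/251 (R = 238*(-1/68) - 467*1/502 = -7/2 - 467/502 = -1112/251 ≈ -4.4303)
b(E) = 2*E
x(s) = 3*s (x(s) = s + 2*s = 3*s)
x(876)/c(R) = (3*876)/(-742) = 2628*(-1/742) = -1314/371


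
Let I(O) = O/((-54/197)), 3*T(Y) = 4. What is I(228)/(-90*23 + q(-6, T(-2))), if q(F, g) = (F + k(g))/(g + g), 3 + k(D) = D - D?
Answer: 3152/7857 ≈ 0.40117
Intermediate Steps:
k(D) = -3 (k(D) = -3 + (D - D) = -3 + 0 = -3)
T(Y) = 4/3 (T(Y) = (⅓)*4 = 4/3)
I(O) = -197*O/54 (I(O) = O/((-54*1/197)) = O/(-54/197) = O*(-197/54) = -197*O/54)
q(F, g) = (-3 + F)/(2*g) (q(F, g) = (F - 3)/(g + g) = (-3 + F)/((2*g)) = (-3 + F)*(1/(2*g)) = (-3 + F)/(2*g))
I(228)/(-90*23 + q(-6, T(-2))) = (-197/54*228)/(-90*23 + (-3 - 6)/(2*(4/3))) = -7486/(9*(-2070 + (½)*(¾)*(-9))) = -7486/(9*(-2070 - 27/8)) = -7486/(9*(-16587/8)) = -7486/9*(-8/16587) = 3152/7857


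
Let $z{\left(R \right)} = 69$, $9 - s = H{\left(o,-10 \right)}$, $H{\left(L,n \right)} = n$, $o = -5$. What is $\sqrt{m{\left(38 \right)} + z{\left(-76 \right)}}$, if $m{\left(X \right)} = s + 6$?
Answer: $\sqrt{94} \approx 9.6954$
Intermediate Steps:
$s = 19$ ($s = 9 - -10 = 9 + 10 = 19$)
$m{\left(X \right)} = 25$ ($m{\left(X \right)} = 19 + 6 = 25$)
$\sqrt{m{\left(38 \right)} + z{\left(-76 \right)}} = \sqrt{25 + 69} = \sqrt{94}$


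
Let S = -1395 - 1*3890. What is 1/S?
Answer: -1/5285 ≈ -0.00018921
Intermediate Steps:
S = -5285 (S = -1395 - 3890 = -5285)
1/S = 1/(-5285) = -1/5285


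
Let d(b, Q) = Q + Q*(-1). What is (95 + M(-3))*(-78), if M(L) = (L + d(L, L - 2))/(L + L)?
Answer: -7449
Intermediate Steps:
d(b, Q) = 0 (d(b, Q) = Q - Q = 0)
M(L) = 1/2 (M(L) = (L + 0)/(L + L) = L/((2*L)) = L*(1/(2*L)) = 1/2)
(95 + M(-3))*(-78) = (95 + 1/2)*(-78) = (191/2)*(-78) = -7449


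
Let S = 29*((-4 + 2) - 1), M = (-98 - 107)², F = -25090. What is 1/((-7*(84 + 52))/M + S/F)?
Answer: -210881450/4045901 ≈ -52.122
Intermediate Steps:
M = 42025 (M = (-205)² = 42025)
S = -87 (S = 29*(-2 - 1) = 29*(-3) = -87)
1/((-7*(84 + 52))/M + S/F) = 1/(-7*(84 + 52)/42025 - 87/(-25090)) = 1/(-7*136*(1/42025) - 87*(-1/25090)) = 1/(-952*1/42025 + 87/25090) = 1/(-952/42025 + 87/25090) = 1/(-4045901/210881450) = -210881450/4045901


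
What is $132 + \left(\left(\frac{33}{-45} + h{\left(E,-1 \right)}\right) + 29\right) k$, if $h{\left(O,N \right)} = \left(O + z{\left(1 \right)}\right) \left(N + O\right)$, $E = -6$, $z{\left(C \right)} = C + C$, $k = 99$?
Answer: $\frac{28512}{5} \approx 5702.4$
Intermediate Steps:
$z{\left(C \right)} = 2 C$
$h{\left(O,N \right)} = \left(2 + O\right) \left(N + O\right)$ ($h{\left(O,N \right)} = \left(O + 2 \cdot 1\right) \left(N + O\right) = \left(O + 2\right) \left(N + O\right) = \left(2 + O\right) \left(N + O\right)$)
$132 + \left(\left(\frac{33}{-45} + h{\left(E,-1 \right)}\right) + 29\right) k = 132 + \left(\left(\frac{33}{-45} + \left(\left(-6\right)^{2} + 2 \left(-1\right) + 2 \left(-6\right) - -6\right)\right) + 29\right) 99 = 132 + \left(\left(33 \left(- \frac{1}{45}\right) + \left(36 - 2 - 12 + 6\right)\right) + 29\right) 99 = 132 + \left(\left(- \frac{11}{15} + 28\right) + 29\right) 99 = 132 + \left(\frac{409}{15} + 29\right) 99 = 132 + \frac{844}{15} \cdot 99 = 132 + \frac{27852}{5} = \frac{28512}{5}$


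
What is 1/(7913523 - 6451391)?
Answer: 1/1462132 ≈ 6.8393e-7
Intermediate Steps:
1/(7913523 - 6451391) = 1/1462132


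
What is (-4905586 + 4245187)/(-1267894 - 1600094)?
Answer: 220133/955996 ≈ 0.23027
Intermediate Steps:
(-4905586 + 4245187)/(-1267894 - 1600094) = -660399/(-2867988) = -660399*(-1/2867988) = 220133/955996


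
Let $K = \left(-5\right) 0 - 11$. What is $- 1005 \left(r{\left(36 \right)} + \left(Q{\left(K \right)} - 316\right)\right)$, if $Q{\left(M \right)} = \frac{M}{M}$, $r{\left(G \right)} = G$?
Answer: $280395$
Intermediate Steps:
$K = -11$ ($K = 0 - 11 = -11$)
$Q{\left(M \right)} = 1$
$- 1005 \left(r{\left(36 \right)} + \left(Q{\left(K \right)} - 316\right)\right) = - 1005 \left(36 + \left(1 - 316\right)\right) = - 1005 \left(36 - 315\right) = \left(-1005\right) \left(-279\right) = 280395$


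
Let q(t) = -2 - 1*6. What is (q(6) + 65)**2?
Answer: 3249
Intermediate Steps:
q(t) = -8 (q(t) = -2 - 6 = -8)
(q(6) + 65)**2 = (-8 + 65)**2 = 57**2 = 3249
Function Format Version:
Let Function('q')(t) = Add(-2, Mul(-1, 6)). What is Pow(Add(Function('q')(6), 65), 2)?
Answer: 3249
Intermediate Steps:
Function('q')(t) = -8 (Function('q')(t) = Add(-2, -6) = -8)
Pow(Add(Function('q')(6), 65), 2) = Pow(Add(-8, 65), 2) = Pow(57, 2) = 3249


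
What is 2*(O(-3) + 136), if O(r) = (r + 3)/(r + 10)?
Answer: 272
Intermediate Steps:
O(r) = (3 + r)/(10 + r)
2*(O(-3) + 136) = 2*((3 - 3)/(10 - 3) + 136) = 2*(0/7 + 136) = 2*((⅐)*0 + 136) = 2*(0 + 136) = 2*136 = 272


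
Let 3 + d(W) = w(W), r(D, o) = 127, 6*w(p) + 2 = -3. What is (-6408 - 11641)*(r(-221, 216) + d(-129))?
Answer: -13338211/6 ≈ -2.2230e+6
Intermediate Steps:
w(p) = -5/6 (w(p) = -1/3 + (1/6)*(-3) = -1/3 - 1/2 = -5/6)
d(W) = -23/6 (d(W) = -3 - 5/6 = -23/6)
(-6408 - 11641)*(r(-221, 216) + d(-129)) = (-6408 - 11641)*(127 - 23/6) = -18049*739/6 = -13338211/6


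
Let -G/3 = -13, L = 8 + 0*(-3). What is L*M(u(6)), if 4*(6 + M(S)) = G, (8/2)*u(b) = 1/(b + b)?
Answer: 30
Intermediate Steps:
u(b) = 1/(8*b) (u(b) = 1/(4*(b + b)) = 1/(4*((2*b))) = (1/(2*b))/4 = 1/(8*b))
L = 8 (L = 8 + 0 = 8)
G = 39 (G = -3*(-13) = 39)
M(S) = 15/4 (M(S) = -6 + (1/4)*39 = -6 + 39/4 = 15/4)
L*M(u(6)) = 8*(15/4) = 30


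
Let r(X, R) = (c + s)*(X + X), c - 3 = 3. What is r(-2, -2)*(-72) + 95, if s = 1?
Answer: 2111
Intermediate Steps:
c = 6 (c = 3 + 3 = 6)
r(X, R) = 14*X (r(X, R) = (6 + 1)*(X + X) = 7*(2*X) = 14*X)
r(-2, -2)*(-72) + 95 = (14*(-2))*(-72) + 95 = -28*(-72) + 95 = 2016 + 95 = 2111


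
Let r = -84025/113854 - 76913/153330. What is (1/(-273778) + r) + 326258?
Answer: 389828425254955041301/1194851640192990 ≈ 3.2626e+5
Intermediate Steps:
r = -5410101488/4364308455 (r = -84025*1/113854 - 76913*1/153330 = -84025/113854 - 76913/153330 = -5410101488/4364308455 ≈ -1.2396)
(1/(-273778) + r) + 326258 = (1/(-273778) - 5410101488/4364308455) + 326258 = (-1/273778 - 5410101488/4364308455) + 326258 = -1481171129490119/1194851640192990 + 326258 = 389828425254955041301/1194851640192990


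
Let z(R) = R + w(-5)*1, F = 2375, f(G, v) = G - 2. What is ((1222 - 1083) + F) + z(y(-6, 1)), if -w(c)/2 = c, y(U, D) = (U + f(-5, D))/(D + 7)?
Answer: 20179/8 ≈ 2522.4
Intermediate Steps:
f(G, v) = -2 + G
y(U, D) = (-7 + U)/(7 + D) (y(U, D) = (U + (-2 - 5))/(D + 7) = (U - 7)/(7 + D) = (-7 + U)/(7 + D))
w(c) = -2*c
z(R) = 10 + R (z(R) = R - 2*(-5)*1 = R + 10*1 = R + 10 = 10 + R)
((1222 - 1083) + F) + z(y(-6, 1)) = ((1222 - 1083) + 2375) + (10 + (-7 - 6)/(7 + 1)) = (139 + 2375) + (10 - 13/8) = 2514 + (10 + (⅛)*(-13)) = 2514 + (10 - 13/8) = 2514 + 67/8 = 20179/8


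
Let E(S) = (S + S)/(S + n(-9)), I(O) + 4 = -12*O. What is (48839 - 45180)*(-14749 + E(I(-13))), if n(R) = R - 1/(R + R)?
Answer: -138943949777/2575 ≈ -5.3959e+7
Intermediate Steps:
n(R) = R - 1/(2*R)
I(O) = -4 - 12*O
E(S) = 2*S/(-161/18 + S) (E(S) = (S + S)/(S + (-9 - ½/(-9))) = (2*S)/(S + (-9 - ½*(-⅑))) = (2*S)/(S + (-9 + 1/18)) = (2*S)/(S - 161/18) = (2*S)/(-161/18 + S) = 2*S/(-161/18 + S))
(48839 - 45180)*(-14749 + E(I(-13))) = (48839 - 45180)*(-14749 + 36*(-4 - 12*(-13))/(-161 + 18*(-4 - 12*(-13)))) = 3659*(-14749 + 36*(-4 + 156)/(-161 + 18*(-4 + 156))) = 3659*(-14749 + 36*152/(-161 + 18*152)) = 3659*(-14749 + 36*152/(-161 + 2736)) = 3659*(-14749 + 36*152/2575) = 3659*(-14749 + 36*152*(1/2575)) = 3659*(-14749 + 5472/2575) = 3659*(-37973203/2575) = -138943949777/2575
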